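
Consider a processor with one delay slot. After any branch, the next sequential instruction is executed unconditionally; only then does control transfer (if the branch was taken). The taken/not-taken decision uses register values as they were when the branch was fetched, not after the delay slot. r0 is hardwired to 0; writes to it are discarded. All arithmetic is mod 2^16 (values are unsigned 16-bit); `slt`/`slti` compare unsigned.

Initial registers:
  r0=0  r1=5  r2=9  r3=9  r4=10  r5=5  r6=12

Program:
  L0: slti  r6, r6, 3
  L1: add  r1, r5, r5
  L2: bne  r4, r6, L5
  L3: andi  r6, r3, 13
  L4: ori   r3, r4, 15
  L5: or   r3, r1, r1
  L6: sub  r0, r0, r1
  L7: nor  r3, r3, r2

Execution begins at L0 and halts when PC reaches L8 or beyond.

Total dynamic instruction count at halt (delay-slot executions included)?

[0] slti  r6, r6, 3  →  {r0:0, r1:5, r2:9, r3:9, r4:10, r5:5, r6:0}
[1] add  r1, r5, r5  →  {r0:0, r1:10, r2:9, r3:9, r4:10, r5:5, r6:0}
[2] bne  r4, r6, L5  →  {r0:0, r1:10, r2:9, r3:9, r4:10, r5:5, r6:0}  ⟨branch taken⟩
[3] andi  r6, r3, 13  →  {r0:0, r1:10, r2:9, r3:9, r4:10, r5:5, r6:9}
[5] or   r3, r1, r1  →  {r0:0, r1:10, r2:9, r3:10, r4:10, r5:5, r6:9}
[6] sub  r0, r0, r1  →  {r0:0, r1:10, r2:9, r3:10, r4:10, r5:5, r6:9}
[7] nor  r3, r3, r2  →  {r0:0, r1:10, r2:9, r3:65524, r4:10, r5:5, r6:9}

7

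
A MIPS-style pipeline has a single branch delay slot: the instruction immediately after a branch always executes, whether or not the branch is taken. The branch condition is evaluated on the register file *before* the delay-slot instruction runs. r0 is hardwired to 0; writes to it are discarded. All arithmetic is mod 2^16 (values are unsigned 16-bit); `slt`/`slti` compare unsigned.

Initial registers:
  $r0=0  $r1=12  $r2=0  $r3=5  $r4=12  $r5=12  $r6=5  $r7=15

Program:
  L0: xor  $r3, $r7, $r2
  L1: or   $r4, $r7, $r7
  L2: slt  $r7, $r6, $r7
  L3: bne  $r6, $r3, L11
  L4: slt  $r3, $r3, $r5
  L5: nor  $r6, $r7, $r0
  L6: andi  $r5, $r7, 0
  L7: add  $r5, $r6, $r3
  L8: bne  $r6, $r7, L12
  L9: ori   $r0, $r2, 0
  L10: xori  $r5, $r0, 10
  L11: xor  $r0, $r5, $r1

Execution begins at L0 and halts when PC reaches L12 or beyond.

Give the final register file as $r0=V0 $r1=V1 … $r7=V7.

$r0=0 $r1=12 $r2=0 $r3=0 $r4=15 $r5=12 $r6=5 $r7=1

  step pc=0: xor  $r3, $r7, $r2  regs=(0,12,0,15,12,12,5,15)
  step pc=1: or   $r4, $r7, $r7  regs=(0,12,0,15,15,12,5,15)
  step pc=2: slt  $r7, $r6, $r7  regs=(0,12,0,15,15,12,5,1)
  step pc=3: bne  $r6, $r3, L11  cond=T  regs=(0,12,0,15,15,12,5,1)
  step pc=4: slt  $r3, $r3, $r5  regs=(0,12,0,0,15,12,5,1)
  step pc=11: xor  $r0, $r5, $r1  regs=(0,12,0,0,15,12,5,1)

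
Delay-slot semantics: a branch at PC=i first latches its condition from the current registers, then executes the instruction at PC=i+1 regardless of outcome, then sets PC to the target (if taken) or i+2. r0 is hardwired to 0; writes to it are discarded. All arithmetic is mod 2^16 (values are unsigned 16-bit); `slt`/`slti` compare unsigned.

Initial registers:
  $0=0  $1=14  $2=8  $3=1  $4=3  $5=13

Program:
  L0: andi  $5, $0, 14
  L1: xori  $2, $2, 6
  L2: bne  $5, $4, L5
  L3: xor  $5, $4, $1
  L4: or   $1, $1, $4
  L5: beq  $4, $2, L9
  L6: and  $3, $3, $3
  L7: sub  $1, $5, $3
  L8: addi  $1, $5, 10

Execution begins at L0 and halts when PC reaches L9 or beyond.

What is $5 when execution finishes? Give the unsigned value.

#0 andi  $5, $0, 14 ; 0/14/8/1/3/0
#1 xori  $2, $2, 6 ; 0/14/14/1/3/0
#2 bne  $5, $4, L5 ; 0/14/14/1/3/0 ; →target
#3 xor  $5, $4, $1 ; 0/14/14/1/3/13
#5 beq  $4, $2, L9 ; 0/14/14/1/3/13 ; →fallthru
#6 and  $3, $3, $3 ; 0/14/14/1/3/13
#7 sub  $1, $5, $3 ; 0/12/14/1/3/13
#8 addi  $1, $5, 10 ; 0/23/14/1/3/13

13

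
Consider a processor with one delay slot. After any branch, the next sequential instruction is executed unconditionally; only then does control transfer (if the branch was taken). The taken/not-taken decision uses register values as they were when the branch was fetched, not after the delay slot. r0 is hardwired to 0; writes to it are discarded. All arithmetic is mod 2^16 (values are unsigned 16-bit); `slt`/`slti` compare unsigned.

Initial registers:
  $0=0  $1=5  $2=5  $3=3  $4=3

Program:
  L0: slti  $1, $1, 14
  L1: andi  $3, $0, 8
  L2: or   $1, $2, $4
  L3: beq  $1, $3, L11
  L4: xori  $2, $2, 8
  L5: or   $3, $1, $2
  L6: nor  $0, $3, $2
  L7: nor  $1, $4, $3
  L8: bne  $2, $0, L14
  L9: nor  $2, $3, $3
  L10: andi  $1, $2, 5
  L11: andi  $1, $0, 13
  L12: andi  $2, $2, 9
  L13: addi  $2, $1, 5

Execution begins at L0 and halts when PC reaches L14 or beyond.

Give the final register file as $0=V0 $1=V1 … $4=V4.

$0=0 $1=65520 $2=65520 $3=15 $4=3

[0] slti  $1, $1, 14  →  {$0:0, $1:1, $2:5, $3:3, $4:3}
[1] andi  $3, $0, 8  →  {$0:0, $1:1, $2:5, $3:0, $4:3}
[2] or   $1, $2, $4  →  {$0:0, $1:7, $2:5, $3:0, $4:3}
[3] beq  $1, $3, L11  →  {$0:0, $1:7, $2:5, $3:0, $4:3}  ⟨branch fallthrough⟩
[4] xori  $2, $2, 8  →  {$0:0, $1:7, $2:13, $3:0, $4:3}
[5] or   $3, $1, $2  →  {$0:0, $1:7, $2:13, $3:15, $4:3}
[6] nor  $0, $3, $2  →  {$0:0, $1:7, $2:13, $3:15, $4:3}
[7] nor  $1, $4, $3  →  {$0:0, $1:65520, $2:13, $3:15, $4:3}
[8] bne  $2, $0, L14  →  {$0:0, $1:65520, $2:13, $3:15, $4:3}  ⟨branch taken⟩
[9] nor  $2, $3, $3  →  {$0:0, $1:65520, $2:65520, $3:15, $4:3}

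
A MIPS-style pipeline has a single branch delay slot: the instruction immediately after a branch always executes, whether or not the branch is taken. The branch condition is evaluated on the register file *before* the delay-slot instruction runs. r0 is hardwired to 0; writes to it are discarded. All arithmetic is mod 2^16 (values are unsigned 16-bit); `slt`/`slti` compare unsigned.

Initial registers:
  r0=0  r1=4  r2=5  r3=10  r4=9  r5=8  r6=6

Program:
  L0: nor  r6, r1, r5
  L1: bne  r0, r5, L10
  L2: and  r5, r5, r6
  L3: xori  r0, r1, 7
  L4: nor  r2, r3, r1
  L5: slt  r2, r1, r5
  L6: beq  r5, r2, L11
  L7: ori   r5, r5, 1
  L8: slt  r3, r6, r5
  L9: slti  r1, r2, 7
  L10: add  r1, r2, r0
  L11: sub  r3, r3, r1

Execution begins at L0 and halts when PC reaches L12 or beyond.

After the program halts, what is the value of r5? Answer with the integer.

0

PC=0  nor  r6, r1, r5        | r0=0 r1=4 r2=5 r3=10 r4=9 r5=8 r6=65523
PC=1  bne  r0, r5, L10       | r0=0 r1=4 r2=5 r3=10 r4=9 r5=8 r6=65523  [TAKEN]
PC=2  and  r5, r5, r6        | r0=0 r1=4 r2=5 r3=10 r4=9 r5=0 r6=65523
PC=10 add  r1, r2, r0        | r0=0 r1=5 r2=5 r3=10 r4=9 r5=0 r6=65523
PC=11 sub  r3, r3, r1        | r0=0 r1=5 r2=5 r3=5 r4=9 r5=0 r6=65523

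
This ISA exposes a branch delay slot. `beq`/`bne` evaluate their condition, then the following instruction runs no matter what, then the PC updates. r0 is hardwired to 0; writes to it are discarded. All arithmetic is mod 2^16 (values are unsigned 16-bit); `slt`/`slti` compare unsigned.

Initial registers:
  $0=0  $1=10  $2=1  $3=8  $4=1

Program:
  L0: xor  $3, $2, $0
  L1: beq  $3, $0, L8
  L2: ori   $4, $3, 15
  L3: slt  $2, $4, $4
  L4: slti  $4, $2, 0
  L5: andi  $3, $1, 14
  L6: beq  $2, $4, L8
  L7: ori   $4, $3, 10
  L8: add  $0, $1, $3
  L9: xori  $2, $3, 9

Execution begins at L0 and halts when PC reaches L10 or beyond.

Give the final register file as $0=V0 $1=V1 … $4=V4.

  step pc=0: xor  $3, $2, $0  regs=(0,10,1,1,1)
  step pc=1: beq  $3, $0, L8  cond=F  regs=(0,10,1,1,1)
  step pc=2: ori   $4, $3, 15  regs=(0,10,1,1,15)
  step pc=3: slt  $2, $4, $4  regs=(0,10,0,1,15)
  step pc=4: slti  $4, $2, 0  regs=(0,10,0,1,0)
  step pc=5: andi  $3, $1, 14  regs=(0,10,0,10,0)
  step pc=6: beq  $2, $4, L8  cond=T  regs=(0,10,0,10,0)
  step pc=7: ori   $4, $3, 10  regs=(0,10,0,10,10)
  step pc=8: add  $0, $1, $3  regs=(0,10,0,10,10)
  step pc=9: xori  $2, $3, 9  regs=(0,10,3,10,10)

$0=0 $1=10 $2=3 $3=10 $4=10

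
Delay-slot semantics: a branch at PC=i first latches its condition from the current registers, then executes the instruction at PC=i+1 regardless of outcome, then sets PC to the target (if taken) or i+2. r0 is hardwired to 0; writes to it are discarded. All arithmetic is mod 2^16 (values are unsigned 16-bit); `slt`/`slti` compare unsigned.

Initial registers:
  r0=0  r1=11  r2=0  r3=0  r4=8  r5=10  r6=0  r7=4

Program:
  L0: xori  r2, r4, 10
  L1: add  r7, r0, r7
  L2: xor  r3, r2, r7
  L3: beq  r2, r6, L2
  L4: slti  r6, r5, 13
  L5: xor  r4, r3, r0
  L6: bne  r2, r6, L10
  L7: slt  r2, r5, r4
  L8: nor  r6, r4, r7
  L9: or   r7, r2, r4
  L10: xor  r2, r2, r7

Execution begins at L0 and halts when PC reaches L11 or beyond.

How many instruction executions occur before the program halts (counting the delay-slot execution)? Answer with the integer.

PC=0  xori  r2, r4, 10       | r0=0 r1=11 r2=2 r3=0 r4=8 r5=10 r6=0 r7=4
PC=1  add  r7, r0, r7        | r0=0 r1=11 r2=2 r3=0 r4=8 r5=10 r6=0 r7=4
PC=2  xor  r3, r2, r7        | r0=0 r1=11 r2=2 r3=6 r4=8 r5=10 r6=0 r7=4
PC=3  beq  r2, r6, L2        | r0=0 r1=11 r2=2 r3=6 r4=8 r5=10 r6=0 r7=4  [not taken]
PC=4  slti  r6, r5, 13       | r0=0 r1=11 r2=2 r3=6 r4=8 r5=10 r6=1 r7=4
PC=5  xor  r4, r3, r0        | r0=0 r1=11 r2=2 r3=6 r4=6 r5=10 r6=1 r7=4
PC=6  bne  r2, r6, L10       | r0=0 r1=11 r2=2 r3=6 r4=6 r5=10 r6=1 r7=4  [TAKEN]
PC=7  slt  r2, r5, r4        | r0=0 r1=11 r2=0 r3=6 r4=6 r5=10 r6=1 r7=4
PC=10 xor  r2, r2, r7        | r0=0 r1=11 r2=4 r3=6 r4=6 r5=10 r6=1 r7=4

9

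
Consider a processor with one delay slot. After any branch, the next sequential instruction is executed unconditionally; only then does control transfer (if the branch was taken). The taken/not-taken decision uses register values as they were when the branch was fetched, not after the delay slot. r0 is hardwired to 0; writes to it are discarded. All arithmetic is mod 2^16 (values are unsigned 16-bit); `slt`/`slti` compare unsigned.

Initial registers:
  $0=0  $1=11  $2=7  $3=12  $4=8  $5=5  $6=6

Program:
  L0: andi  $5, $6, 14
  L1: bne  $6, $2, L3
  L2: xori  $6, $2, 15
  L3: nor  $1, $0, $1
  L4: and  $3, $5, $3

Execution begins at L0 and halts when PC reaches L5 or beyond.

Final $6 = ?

[0] andi  $5, $6, 14  →  {$0:0, $1:11, $2:7, $3:12, $4:8, $5:6, $6:6}
[1] bne  $6, $2, L3  →  {$0:0, $1:11, $2:7, $3:12, $4:8, $5:6, $6:6}  ⟨branch taken⟩
[2] xori  $6, $2, 15  →  {$0:0, $1:11, $2:7, $3:12, $4:8, $5:6, $6:8}
[3] nor  $1, $0, $1  →  {$0:0, $1:65524, $2:7, $3:12, $4:8, $5:6, $6:8}
[4] and  $3, $5, $3  →  {$0:0, $1:65524, $2:7, $3:4, $4:8, $5:6, $6:8}

8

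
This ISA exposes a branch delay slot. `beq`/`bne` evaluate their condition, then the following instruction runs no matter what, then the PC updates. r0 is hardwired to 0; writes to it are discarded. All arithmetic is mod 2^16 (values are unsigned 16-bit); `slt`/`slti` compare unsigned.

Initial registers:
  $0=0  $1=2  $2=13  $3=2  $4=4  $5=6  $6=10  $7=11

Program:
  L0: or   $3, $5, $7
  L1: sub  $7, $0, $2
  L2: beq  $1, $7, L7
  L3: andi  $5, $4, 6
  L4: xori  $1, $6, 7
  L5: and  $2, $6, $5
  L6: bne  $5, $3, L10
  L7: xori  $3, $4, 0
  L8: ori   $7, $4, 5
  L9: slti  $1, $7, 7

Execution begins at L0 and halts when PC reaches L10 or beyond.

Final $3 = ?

[0] or   $3, $5, $7  →  {$0:0, $1:2, $2:13, $3:15, $4:4, $5:6, $6:10, $7:11}
[1] sub  $7, $0, $2  →  {$0:0, $1:2, $2:13, $3:15, $4:4, $5:6, $6:10, $7:65523}
[2] beq  $1, $7, L7  →  {$0:0, $1:2, $2:13, $3:15, $4:4, $5:6, $6:10, $7:65523}  ⟨branch fallthrough⟩
[3] andi  $5, $4, 6  →  {$0:0, $1:2, $2:13, $3:15, $4:4, $5:4, $6:10, $7:65523}
[4] xori  $1, $6, 7  →  {$0:0, $1:13, $2:13, $3:15, $4:4, $5:4, $6:10, $7:65523}
[5] and  $2, $6, $5  →  {$0:0, $1:13, $2:0, $3:15, $4:4, $5:4, $6:10, $7:65523}
[6] bne  $5, $3, L10  →  {$0:0, $1:13, $2:0, $3:15, $4:4, $5:4, $6:10, $7:65523}  ⟨branch taken⟩
[7] xori  $3, $4, 0  →  {$0:0, $1:13, $2:0, $3:4, $4:4, $5:4, $6:10, $7:65523}

4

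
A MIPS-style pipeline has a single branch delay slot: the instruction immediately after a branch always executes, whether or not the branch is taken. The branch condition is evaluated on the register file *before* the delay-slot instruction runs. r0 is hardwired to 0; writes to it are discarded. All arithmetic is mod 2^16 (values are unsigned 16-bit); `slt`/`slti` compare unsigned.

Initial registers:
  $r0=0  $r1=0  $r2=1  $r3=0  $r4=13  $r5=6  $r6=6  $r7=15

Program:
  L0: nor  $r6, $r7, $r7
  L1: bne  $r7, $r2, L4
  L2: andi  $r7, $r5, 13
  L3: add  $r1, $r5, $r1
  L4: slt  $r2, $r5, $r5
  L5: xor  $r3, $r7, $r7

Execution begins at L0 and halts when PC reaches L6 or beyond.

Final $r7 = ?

4

[0] nor  $r6, $r7, $r7  →  {$r0:0, $r1:0, $r2:1, $r3:0, $r4:13, $r5:6, $r6:65520, $r7:15}
[1] bne  $r7, $r2, L4  →  {$r0:0, $r1:0, $r2:1, $r3:0, $r4:13, $r5:6, $r6:65520, $r7:15}  ⟨branch taken⟩
[2] andi  $r7, $r5, 13  →  {$r0:0, $r1:0, $r2:1, $r3:0, $r4:13, $r5:6, $r6:65520, $r7:4}
[4] slt  $r2, $r5, $r5  →  {$r0:0, $r1:0, $r2:0, $r3:0, $r4:13, $r5:6, $r6:65520, $r7:4}
[5] xor  $r3, $r7, $r7  →  {$r0:0, $r1:0, $r2:0, $r3:0, $r4:13, $r5:6, $r6:65520, $r7:4}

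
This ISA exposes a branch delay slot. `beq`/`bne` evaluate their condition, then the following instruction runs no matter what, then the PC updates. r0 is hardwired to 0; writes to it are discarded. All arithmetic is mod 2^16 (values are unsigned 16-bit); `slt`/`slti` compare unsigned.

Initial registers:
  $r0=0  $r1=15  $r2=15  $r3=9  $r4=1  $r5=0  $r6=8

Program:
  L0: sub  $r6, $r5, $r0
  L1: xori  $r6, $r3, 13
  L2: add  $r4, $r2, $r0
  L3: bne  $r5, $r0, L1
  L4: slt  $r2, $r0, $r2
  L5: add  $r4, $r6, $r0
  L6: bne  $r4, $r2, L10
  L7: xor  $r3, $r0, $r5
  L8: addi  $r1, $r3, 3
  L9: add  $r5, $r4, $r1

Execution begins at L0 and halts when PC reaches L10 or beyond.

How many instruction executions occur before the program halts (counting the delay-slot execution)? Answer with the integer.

#0 sub  $r6, $r5, $r0 ; 0/15/15/9/1/0/0
#1 xori  $r6, $r3, 13 ; 0/15/15/9/1/0/4
#2 add  $r4, $r2, $r0 ; 0/15/15/9/15/0/4
#3 bne  $r5, $r0, L1 ; 0/15/15/9/15/0/4 ; →fallthru
#4 slt  $r2, $r0, $r2 ; 0/15/1/9/15/0/4
#5 add  $r4, $r6, $r0 ; 0/15/1/9/4/0/4
#6 bne  $r4, $r2, L10 ; 0/15/1/9/4/0/4 ; →target
#7 xor  $r3, $r0, $r5 ; 0/15/1/0/4/0/4

8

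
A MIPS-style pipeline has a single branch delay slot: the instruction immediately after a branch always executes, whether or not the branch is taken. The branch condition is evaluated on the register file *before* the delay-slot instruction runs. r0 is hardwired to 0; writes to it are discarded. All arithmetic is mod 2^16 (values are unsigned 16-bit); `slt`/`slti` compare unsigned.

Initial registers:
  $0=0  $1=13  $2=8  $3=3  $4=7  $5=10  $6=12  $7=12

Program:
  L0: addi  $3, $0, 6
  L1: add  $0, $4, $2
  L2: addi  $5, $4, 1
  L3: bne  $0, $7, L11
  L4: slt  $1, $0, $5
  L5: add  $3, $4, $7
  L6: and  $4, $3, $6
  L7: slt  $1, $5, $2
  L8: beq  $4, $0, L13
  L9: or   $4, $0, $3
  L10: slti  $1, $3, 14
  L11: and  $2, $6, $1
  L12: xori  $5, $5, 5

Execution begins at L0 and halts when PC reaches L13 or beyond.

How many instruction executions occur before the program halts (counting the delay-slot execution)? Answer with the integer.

  step pc=0: addi  $3, $0, 6  regs=(0,13,8,6,7,10,12,12)
  step pc=1: add  $0, $4, $2  regs=(0,13,8,6,7,10,12,12)
  step pc=2: addi  $5, $4, 1  regs=(0,13,8,6,7,8,12,12)
  step pc=3: bne  $0, $7, L11  cond=T  regs=(0,13,8,6,7,8,12,12)
  step pc=4: slt  $1, $0, $5  regs=(0,1,8,6,7,8,12,12)
  step pc=11: and  $2, $6, $1  regs=(0,1,0,6,7,8,12,12)
  step pc=12: xori  $5, $5, 5  regs=(0,1,0,6,7,13,12,12)

7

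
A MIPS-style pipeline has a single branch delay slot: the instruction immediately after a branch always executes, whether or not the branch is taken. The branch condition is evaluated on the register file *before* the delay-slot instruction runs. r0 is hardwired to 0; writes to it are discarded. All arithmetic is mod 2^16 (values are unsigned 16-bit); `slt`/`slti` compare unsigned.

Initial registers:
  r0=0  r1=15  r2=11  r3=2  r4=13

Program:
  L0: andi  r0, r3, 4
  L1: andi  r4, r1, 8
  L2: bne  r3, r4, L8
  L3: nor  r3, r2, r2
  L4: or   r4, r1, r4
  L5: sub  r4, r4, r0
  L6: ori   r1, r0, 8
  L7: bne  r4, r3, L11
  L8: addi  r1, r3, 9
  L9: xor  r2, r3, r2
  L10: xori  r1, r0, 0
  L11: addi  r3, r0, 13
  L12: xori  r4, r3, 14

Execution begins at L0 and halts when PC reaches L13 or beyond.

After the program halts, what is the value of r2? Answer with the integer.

65535

#0 andi  r0, r3, 4 ; 0/15/11/2/13
#1 andi  r4, r1, 8 ; 0/15/11/2/8
#2 bne  r3, r4, L8 ; 0/15/11/2/8 ; →target
#3 nor  r3, r2, r2 ; 0/15/11/65524/8
#8 addi  r1, r3, 9 ; 0/65533/11/65524/8
#9 xor  r2, r3, r2 ; 0/65533/65535/65524/8
#10 xori  r1, r0, 0 ; 0/0/65535/65524/8
#11 addi  r3, r0, 13 ; 0/0/65535/13/8
#12 xori  r4, r3, 14 ; 0/0/65535/13/3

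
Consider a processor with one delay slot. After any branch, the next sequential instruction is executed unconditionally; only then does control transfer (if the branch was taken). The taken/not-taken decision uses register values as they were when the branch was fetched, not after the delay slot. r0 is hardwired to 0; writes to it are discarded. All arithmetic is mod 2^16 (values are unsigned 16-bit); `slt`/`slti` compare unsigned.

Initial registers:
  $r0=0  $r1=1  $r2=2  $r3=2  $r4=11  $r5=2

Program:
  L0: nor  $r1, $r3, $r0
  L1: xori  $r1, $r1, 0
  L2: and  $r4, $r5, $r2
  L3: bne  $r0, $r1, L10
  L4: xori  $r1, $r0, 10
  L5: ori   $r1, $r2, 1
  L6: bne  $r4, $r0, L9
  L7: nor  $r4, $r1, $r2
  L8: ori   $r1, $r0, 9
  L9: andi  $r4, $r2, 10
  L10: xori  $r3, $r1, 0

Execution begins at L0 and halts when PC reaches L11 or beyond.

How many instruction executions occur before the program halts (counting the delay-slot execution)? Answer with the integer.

6

[0] nor  $r1, $r3, $r0  →  {$r0:0, $r1:65533, $r2:2, $r3:2, $r4:11, $r5:2}
[1] xori  $r1, $r1, 0  →  {$r0:0, $r1:65533, $r2:2, $r3:2, $r4:11, $r5:2}
[2] and  $r4, $r5, $r2  →  {$r0:0, $r1:65533, $r2:2, $r3:2, $r4:2, $r5:2}
[3] bne  $r0, $r1, L10  →  {$r0:0, $r1:65533, $r2:2, $r3:2, $r4:2, $r5:2}  ⟨branch taken⟩
[4] xori  $r1, $r0, 10  →  {$r0:0, $r1:10, $r2:2, $r3:2, $r4:2, $r5:2}
[10] xori  $r3, $r1, 0  →  {$r0:0, $r1:10, $r2:2, $r3:10, $r4:2, $r5:2}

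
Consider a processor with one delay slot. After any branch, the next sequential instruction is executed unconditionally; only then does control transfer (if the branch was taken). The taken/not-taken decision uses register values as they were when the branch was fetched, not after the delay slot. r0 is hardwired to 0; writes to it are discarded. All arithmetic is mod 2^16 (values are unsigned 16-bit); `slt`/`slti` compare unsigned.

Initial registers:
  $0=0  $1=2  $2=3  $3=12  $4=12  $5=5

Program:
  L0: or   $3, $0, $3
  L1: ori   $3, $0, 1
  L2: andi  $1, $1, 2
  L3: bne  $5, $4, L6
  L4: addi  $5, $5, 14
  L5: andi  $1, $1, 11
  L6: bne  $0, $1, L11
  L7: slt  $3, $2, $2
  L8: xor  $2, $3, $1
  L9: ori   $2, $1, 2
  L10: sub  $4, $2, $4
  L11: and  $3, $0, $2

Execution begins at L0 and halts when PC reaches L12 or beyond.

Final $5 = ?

PC=0  or   $3, $0, $3        | $0=0 $1=2 $2=3 $3=12 $4=12 $5=5
PC=1  ori   $3, $0, 1        | $0=0 $1=2 $2=3 $3=1 $4=12 $5=5
PC=2  andi  $1, $1, 2        | $0=0 $1=2 $2=3 $3=1 $4=12 $5=5
PC=3  bne  $5, $4, L6        | $0=0 $1=2 $2=3 $3=1 $4=12 $5=5  [TAKEN]
PC=4  addi  $5, $5, 14       | $0=0 $1=2 $2=3 $3=1 $4=12 $5=19
PC=6  bne  $0, $1, L11       | $0=0 $1=2 $2=3 $3=1 $4=12 $5=19  [TAKEN]
PC=7  slt  $3, $2, $2        | $0=0 $1=2 $2=3 $3=0 $4=12 $5=19
PC=11 and  $3, $0, $2        | $0=0 $1=2 $2=3 $3=0 $4=12 $5=19

19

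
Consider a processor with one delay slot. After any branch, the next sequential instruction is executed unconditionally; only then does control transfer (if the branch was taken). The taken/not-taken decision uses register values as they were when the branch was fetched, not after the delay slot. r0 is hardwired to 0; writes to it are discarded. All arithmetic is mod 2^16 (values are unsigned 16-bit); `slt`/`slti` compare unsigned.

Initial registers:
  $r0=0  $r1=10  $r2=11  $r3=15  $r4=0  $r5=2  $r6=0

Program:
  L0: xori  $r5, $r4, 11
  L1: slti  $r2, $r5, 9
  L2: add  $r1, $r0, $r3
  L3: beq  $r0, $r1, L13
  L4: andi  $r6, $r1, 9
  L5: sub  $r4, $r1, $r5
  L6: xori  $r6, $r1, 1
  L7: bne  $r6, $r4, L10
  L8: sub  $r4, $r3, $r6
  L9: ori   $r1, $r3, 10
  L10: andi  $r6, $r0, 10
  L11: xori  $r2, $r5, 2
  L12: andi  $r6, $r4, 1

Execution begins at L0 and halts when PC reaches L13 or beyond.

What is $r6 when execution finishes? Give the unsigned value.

1

  step pc=0: xori  $r5, $r4, 11  regs=(0,10,11,15,0,11,0)
  step pc=1: slti  $r2, $r5, 9  regs=(0,10,0,15,0,11,0)
  step pc=2: add  $r1, $r0, $r3  regs=(0,15,0,15,0,11,0)
  step pc=3: beq  $r0, $r1, L13  cond=F  regs=(0,15,0,15,0,11,0)
  step pc=4: andi  $r6, $r1, 9  regs=(0,15,0,15,0,11,9)
  step pc=5: sub  $r4, $r1, $r5  regs=(0,15,0,15,4,11,9)
  step pc=6: xori  $r6, $r1, 1  regs=(0,15,0,15,4,11,14)
  step pc=7: bne  $r6, $r4, L10  cond=T  regs=(0,15,0,15,4,11,14)
  step pc=8: sub  $r4, $r3, $r6  regs=(0,15,0,15,1,11,14)
  step pc=10: andi  $r6, $r0, 10  regs=(0,15,0,15,1,11,0)
  step pc=11: xori  $r2, $r5, 2  regs=(0,15,9,15,1,11,0)
  step pc=12: andi  $r6, $r4, 1  regs=(0,15,9,15,1,11,1)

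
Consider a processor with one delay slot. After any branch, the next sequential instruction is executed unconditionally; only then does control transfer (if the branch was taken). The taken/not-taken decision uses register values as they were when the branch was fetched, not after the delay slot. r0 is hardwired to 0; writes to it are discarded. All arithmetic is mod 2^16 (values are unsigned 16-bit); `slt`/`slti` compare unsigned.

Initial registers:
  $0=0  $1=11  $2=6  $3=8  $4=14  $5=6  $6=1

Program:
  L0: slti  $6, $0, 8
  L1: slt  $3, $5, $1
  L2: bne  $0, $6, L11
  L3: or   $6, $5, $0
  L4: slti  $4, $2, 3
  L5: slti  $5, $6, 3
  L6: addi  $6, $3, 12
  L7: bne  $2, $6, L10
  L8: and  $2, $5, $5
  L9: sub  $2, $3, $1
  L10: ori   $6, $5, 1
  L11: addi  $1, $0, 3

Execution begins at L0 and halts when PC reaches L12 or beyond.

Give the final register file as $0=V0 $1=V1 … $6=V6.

#0 slti  $6, $0, 8 ; 0/11/6/8/14/6/1
#1 slt  $3, $5, $1 ; 0/11/6/1/14/6/1
#2 bne  $0, $6, L11 ; 0/11/6/1/14/6/1 ; →target
#3 or   $6, $5, $0 ; 0/11/6/1/14/6/6
#11 addi  $1, $0, 3 ; 0/3/6/1/14/6/6

$0=0 $1=3 $2=6 $3=1 $4=14 $5=6 $6=6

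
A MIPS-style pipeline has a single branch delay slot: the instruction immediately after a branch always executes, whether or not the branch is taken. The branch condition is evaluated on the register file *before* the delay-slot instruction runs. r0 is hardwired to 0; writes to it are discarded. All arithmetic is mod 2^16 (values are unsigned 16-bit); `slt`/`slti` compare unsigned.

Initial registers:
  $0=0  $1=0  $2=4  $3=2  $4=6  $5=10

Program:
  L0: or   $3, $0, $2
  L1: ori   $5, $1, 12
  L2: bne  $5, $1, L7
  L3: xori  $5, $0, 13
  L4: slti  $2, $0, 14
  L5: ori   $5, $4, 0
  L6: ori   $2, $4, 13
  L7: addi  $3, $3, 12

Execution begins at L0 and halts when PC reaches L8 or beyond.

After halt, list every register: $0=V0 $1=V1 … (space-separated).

PC=0  or   $3, $0, $2        | $0=0 $1=0 $2=4 $3=4 $4=6 $5=10
PC=1  ori   $5, $1, 12       | $0=0 $1=0 $2=4 $3=4 $4=6 $5=12
PC=2  bne  $5, $1, L7        | $0=0 $1=0 $2=4 $3=4 $4=6 $5=12  [TAKEN]
PC=3  xori  $5, $0, 13       | $0=0 $1=0 $2=4 $3=4 $4=6 $5=13
PC=7  addi  $3, $3, 12       | $0=0 $1=0 $2=4 $3=16 $4=6 $5=13

$0=0 $1=0 $2=4 $3=16 $4=6 $5=13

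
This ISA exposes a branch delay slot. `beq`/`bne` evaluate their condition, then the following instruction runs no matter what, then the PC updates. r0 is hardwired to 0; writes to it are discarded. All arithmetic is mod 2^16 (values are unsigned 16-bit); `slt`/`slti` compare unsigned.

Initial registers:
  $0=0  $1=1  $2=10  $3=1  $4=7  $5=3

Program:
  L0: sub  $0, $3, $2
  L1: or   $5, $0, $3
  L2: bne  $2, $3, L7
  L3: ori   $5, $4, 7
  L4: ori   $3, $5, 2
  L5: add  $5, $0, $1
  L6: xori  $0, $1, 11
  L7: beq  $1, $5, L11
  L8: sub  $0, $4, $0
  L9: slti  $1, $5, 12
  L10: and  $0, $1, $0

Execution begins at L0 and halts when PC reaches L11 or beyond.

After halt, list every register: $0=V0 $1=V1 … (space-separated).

PC=0  sub  $0, $3, $2        | $0=0 $1=1 $2=10 $3=1 $4=7 $5=3
PC=1  or   $5, $0, $3        | $0=0 $1=1 $2=10 $3=1 $4=7 $5=1
PC=2  bne  $2, $3, L7        | $0=0 $1=1 $2=10 $3=1 $4=7 $5=1  [TAKEN]
PC=3  ori   $5, $4, 7        | $0=0 $1=1 $2=10 $3=1 $4=7 $5=7
PC=7  beq  $1, $5, L11       | $0=0 $1=1 $2=10 $3=1 $4=7 $5=7  [not taken]
PC=8  sub  $0, $4, $0        | $0=0 $1=1 $2=10 $3=1 $4=7 $5=7
PC=9  slti  $1, $5, 12       | $0=0 $1=1 $2=10 $3=1 $4=7 $5=7
PC=10 and  $0, $1, $0        | $0=0 $1=1 $2=10 $3=1 $4=7 $5=7

$0=0 $1=1 $2=10 $3=1 $4=7 $5=7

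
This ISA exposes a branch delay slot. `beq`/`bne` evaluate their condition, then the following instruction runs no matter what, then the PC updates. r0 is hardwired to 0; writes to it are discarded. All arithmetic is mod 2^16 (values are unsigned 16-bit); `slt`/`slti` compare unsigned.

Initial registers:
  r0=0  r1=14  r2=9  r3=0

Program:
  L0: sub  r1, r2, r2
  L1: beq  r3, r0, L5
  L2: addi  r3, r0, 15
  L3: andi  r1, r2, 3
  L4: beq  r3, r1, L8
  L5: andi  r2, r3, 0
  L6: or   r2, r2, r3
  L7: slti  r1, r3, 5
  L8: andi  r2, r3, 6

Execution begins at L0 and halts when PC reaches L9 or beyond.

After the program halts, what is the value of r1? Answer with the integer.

0

PC=0  sub  r1, r2, r2        | r0=0 r1=0 r2=9 r3=0
PC=1  beq  r3, r0, L5        | r0=0 r1=0 r2=9 r3=0  [TAKEN]
PC=2  addi  r3, r0, 15       | r0=0 r1=0 r2=9 r3=15
PC=5  andi  r2, r3, 0        | r0=0 r1=0 r2=0 r3=15
PC=6  or   r2, r2, r3        | r0=0 r1=0 r2=15 r3=15
PC=7  slti  r1, r3, 5        | r0=0 r1=0 r2=15 r3=15
PC=8  andi  r2, r3, 6        | r0=0 r1=0 r2=6 r3=15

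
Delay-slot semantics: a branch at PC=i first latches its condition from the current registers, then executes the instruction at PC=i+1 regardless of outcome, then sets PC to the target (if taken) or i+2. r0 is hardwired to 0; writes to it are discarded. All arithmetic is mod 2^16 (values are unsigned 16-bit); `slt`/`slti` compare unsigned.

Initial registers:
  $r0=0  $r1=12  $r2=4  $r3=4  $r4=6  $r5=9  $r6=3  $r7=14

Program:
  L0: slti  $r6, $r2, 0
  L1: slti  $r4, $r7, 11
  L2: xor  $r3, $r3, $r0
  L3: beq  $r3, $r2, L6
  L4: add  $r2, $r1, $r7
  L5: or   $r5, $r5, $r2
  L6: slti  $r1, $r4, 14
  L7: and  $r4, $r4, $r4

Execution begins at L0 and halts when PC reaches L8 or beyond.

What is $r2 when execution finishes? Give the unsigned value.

[0] slti  $r6, $r2, 0  →  {$r0:0, $r1:12, $r2:4, $r3:4, $r4:6, $r5:9, $r6:0, $r7:14}
[1] slti  $r4, $r7, 11  →  {$r0:0, $r1:12, $r2:4, $r3:4, $r4:0, $r5:9, $r6:0, $r7:14}
[2] xor  $r3, $r3, $r0  →  {$r0:0, $r1:12, $r2:4, $r3:4, $r4:0, $r5:9, $r6:0, $r7:14}
[3] beq  $r3, $r2, L6  →  {$r0:0, $r1:12, $r2:4, $r3:4, $r4:0, $r5:9, $r6:0, $r7:14}  ⟨branch taken⟩
[4] add  $r2, $r1, $r7  →  {$r0:0, $r1:12, $r2:26, $r3:4, $r4:0, $r5:9, $r6:0, $r7:14}
[6] slti  $r1, $r4, 14  →  {$r0:0, $r1:1, $r2:26, $r3:4, $r4:0, $r5:9, $r6:0, $r7:14}
[7] and  $r4, $r4, $r4  →  {$r0:0, $r1:1, $r2:26, $r3:4, $r4:0, $r5:9, $r6:0, $r7:14}

26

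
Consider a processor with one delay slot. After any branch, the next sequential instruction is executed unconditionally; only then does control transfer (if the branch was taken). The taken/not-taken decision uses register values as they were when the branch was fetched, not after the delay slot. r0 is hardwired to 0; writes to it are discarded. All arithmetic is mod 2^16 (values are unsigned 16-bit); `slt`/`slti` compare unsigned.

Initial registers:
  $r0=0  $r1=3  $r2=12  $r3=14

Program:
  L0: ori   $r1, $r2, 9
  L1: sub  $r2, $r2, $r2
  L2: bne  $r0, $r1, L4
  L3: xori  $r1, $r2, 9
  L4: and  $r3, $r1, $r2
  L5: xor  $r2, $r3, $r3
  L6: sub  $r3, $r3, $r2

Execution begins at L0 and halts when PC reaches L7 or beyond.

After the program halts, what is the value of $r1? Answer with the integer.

9

#0 ori   $r1, $r2, 9 ; 0/13/12/14
#1 sub  $r2, $r2, $r2 ; 0/13/0/14
#2 bne  $r0, $r1, L4 ; 0/13/0/14 ; →target
#3 xori  $r1, $r2, 9 ; 0/9/0/14
#4 and  $r3, $r1, $r2 ; 0/9/0/0
#5 xor  $r2, $r3, $r3 ; 0/9/0/0
#6 sub  $r3, $r3, $r2 ; 0/9/0/0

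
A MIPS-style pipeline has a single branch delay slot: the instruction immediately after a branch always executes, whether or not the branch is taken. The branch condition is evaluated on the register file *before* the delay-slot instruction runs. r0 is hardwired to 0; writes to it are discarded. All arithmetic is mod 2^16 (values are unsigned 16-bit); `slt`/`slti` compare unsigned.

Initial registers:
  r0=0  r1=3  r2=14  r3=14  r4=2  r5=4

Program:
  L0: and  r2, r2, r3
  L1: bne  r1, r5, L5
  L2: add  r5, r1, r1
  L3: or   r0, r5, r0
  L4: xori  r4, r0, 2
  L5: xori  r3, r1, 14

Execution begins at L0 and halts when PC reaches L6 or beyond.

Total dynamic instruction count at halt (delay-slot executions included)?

  step pc=0: and  r2, r2, r3  regs=(0,3,14,14,2,4)
  step pc=1: bne  r1, r5, L5  cond=T  regs=(0,3,14,14,2,4)
  step pc=2: add  r5, r1, r1  regs=(0,3,14,14,2,6)
  step pc=5: xori  r3, r1, 14  regs=(0,3,14,13,2,6)

4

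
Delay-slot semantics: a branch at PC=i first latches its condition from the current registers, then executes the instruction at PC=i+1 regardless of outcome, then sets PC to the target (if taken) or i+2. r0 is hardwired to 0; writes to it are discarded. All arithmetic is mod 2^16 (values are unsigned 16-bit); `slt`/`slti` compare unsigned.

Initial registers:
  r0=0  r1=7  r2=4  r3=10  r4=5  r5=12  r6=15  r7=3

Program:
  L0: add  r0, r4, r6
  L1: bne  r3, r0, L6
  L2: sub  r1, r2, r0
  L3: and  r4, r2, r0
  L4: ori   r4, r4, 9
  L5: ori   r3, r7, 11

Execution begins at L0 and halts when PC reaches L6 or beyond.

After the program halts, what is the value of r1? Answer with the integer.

4

PC=0  add  r0, r4, r6        | r0=0 r1=7 r2=4 r3=10 r4=5 r5=12 r6=15 r7=3
PC=1  bne  r3, r0, L6        | r0=0 r1=7 r2=4 r3=10 r4=5 r5=12 r6=15 r7=3  [TAKEN]
PC=2  sub  r1, r2, r0        | r0=0 r1=4 r2=4 r3=10 r4=5 r5=12 r6=15 r7=3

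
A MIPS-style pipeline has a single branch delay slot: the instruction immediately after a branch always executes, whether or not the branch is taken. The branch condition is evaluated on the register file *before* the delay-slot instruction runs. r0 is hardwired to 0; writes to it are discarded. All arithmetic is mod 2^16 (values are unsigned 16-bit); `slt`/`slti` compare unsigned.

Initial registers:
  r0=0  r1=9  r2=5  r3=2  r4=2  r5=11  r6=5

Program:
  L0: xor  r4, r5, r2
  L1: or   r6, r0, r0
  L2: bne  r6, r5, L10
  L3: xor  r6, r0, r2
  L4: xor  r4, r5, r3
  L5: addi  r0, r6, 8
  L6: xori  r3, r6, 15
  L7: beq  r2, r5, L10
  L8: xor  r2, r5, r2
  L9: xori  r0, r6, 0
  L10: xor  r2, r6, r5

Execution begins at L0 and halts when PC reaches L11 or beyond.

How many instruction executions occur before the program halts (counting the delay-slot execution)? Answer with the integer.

5

#0 xor  r4, r5, r2 ; 0/9/5/2/14/11/5
#1 or   r6, r0, r0 ; 0/9/5/2/14/11/0
#2 bne  r6, r5, L10 ; 0/9/5/2/14/11/0 ; →target
#3 xor  r6, r0, r2 ; 0/9/5/2/14/11/5
#10 xor  r2, r6, r5 ; 0/9/14/2/14/11/5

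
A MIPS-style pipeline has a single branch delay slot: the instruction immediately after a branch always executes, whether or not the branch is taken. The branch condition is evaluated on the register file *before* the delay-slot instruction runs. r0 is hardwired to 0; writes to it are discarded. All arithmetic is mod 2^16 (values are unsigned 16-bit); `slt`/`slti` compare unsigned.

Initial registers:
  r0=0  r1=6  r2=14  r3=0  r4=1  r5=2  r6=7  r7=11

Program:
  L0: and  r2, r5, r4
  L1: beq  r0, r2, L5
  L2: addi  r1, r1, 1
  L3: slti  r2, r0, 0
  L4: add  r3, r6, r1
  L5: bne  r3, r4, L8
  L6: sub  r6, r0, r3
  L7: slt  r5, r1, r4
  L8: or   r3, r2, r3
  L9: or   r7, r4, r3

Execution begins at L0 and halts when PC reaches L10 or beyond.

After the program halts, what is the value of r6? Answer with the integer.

0

#0 and  r2, r5, r4 ; 0/6/0/0/1/2/7/11
#1 beq  r0, r2, L5 ; 0/6/0/0/1/2/7/11 ; →target
#2 addi  r1, r1, 1 ; 0/7/0/0/1/2/7/11
#5 bne  r3, r4, L8 ; 0/7/0/0/1/2/7/11 ; →target
#6 sub  r6, r0, r3 ; 0/7/0/0/1/2/0/11
#8 or   r3, r2, r3 ; 0/7/0/0/1/2/0/11
#9 or   r7, r4, r3 ; 0/7/0/0/1/2/0/1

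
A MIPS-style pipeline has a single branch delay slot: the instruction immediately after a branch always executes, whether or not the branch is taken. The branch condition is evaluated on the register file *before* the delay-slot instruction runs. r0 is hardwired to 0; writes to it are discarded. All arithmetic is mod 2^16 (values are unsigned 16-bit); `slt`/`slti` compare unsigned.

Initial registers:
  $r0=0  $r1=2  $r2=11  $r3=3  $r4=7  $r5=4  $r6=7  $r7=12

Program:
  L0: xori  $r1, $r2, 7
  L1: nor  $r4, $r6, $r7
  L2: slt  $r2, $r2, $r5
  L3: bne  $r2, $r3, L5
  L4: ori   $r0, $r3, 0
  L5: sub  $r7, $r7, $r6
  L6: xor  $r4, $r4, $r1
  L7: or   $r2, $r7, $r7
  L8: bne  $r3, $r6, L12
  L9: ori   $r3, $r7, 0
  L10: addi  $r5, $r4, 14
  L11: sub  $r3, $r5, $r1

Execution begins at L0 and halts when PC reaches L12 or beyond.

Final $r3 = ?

5

[0] xori  $r1, $r2, 7  →  {$r0:0, $r1:12, $r2:11, $r3:3, $r4:7, $r5:4, $r6:7, $r7:12}
[1] nor  $r4, $r6, $r7  →  {$r0:0, $r1:12, $r2:11, $r3:3, $r4:65520, $r5:4, $r6:7, $r7:12}
[2] slt  $r2, $r2, $r5  →  {$r0:0, $r1:12, $r2:0, $r3:3, $r4:65520, $r5:4, $r6:7, $r7:12}
[3] bne  $r2, $r3, L5  →  {$r0:0, $r1:12, $r2:0, $r3:3, $r4:65520, $r5:4, $r6:7, $r7:12}  ⟨branch taken⟩
[4] ori   $r0, $r3, 0  →  {$r0:0, $r1:12, $r2:0, $r3:3, $r4:65520, $r5:4, $r6:7, $r7:12}
[5] sub  $r7, $r7, $r6  →  {$r0:0, $r1:12, $r2:0, $r3:3, $r4:65520, $r5:4, $r6:7, $r7:5}
[6] xor  $r4, $r4, $r1  →  {$r0:0, $r1:12, $r2:0, $r3:3, $r4:65532, $r5:4, $r6:7, $r7:5}
[7] or   $r2, $r7, $r7  →  {$r0:0, $r1:12, $r2:5, $r3:3, $r4:65532, $r5:4, $r6:7, $r7:5}
[8] bne  $r3, $r6, L12  →  {$r0:0, $r1:12, $r2:5, $r3:3, $r4:65532, $r5:4, $r6:7, $r7:5}  ⟨branch taken⟩
[9] ori   $r3, $r7, 0  →  {$r0:0, $r1:12, $r2:5, $r3:5, $r4:65532, $r5:4, $r6:7, $r7:5}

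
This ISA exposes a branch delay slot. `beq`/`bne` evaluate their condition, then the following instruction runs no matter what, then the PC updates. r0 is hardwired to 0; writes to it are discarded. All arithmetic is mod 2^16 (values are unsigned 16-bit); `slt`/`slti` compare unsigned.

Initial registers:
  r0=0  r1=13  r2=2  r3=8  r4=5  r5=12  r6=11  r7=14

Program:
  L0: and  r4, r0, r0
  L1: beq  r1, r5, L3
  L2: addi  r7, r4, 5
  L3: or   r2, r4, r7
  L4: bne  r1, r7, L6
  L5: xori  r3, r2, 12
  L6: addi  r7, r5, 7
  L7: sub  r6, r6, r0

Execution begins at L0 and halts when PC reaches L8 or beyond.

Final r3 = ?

9

  step pc=0: and  r4, r0, r0  regs=(0,13,2,8,0,12,11,14)
  step pc=1: beq  r1, r5, L3  cond=F  regs=(0,13,2,8,0,12,11,14)
  step pc=2: addi  r7, r4, 5  regs=(0,13,2,8,0,12,11,5)
  step pc=3: or   r2, r4, r7  regs=(0,13,5,8,0,12,11,5)
  step pc=4: bne  r1, r7, L6  cond=T  regs=(0,13,5,8,0,12,11,5)
  step pc=5: xori  r3, r2, 12  regs=(0,13,5,9,0,12,11,5)
  step pc=6: addi  r7, r5, 7  regs=(0,13,5,9,0,12,11,19)
  step pc=7: sub  r6, r6, r0  regs=(0,13,5,9,0,12,11,19)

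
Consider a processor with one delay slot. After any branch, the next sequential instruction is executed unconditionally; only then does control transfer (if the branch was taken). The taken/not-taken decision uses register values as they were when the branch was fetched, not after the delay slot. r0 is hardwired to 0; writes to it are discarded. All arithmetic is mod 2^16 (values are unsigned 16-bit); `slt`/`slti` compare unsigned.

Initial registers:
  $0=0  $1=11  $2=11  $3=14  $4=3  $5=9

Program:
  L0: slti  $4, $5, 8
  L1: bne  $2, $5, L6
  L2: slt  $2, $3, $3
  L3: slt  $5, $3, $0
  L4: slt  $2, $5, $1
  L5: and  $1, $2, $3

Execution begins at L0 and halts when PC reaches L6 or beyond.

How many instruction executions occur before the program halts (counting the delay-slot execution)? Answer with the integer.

3

  step pc=0: slti  $4, $5, 8  regs=(0,11,11,14,0,9)
  step pc=1: bne  $2, $5, L6  cond=T  regs=(0,11,11,14,0,9)
  step pc=2: slt  $2, $3, $3  regs=(0,11,0,14,0,9)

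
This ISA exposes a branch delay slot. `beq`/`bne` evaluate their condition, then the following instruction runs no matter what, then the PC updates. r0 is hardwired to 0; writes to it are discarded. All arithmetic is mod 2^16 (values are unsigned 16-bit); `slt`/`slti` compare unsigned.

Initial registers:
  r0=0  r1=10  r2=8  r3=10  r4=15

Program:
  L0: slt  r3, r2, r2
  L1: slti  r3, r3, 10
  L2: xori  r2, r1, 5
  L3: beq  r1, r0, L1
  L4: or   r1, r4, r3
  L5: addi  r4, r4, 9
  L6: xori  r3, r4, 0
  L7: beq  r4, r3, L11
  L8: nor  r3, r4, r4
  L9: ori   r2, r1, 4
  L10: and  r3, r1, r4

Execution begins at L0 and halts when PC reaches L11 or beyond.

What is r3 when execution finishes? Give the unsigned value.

65511

[0] slt  r3, r2, r2  →  {r0:0, r1:10, r2:8, r3:0, r4:15}
[1] slti  r3, r3, 10  →  {r0:0, r1:10, r2:8, r3:1, r4:15}
[2] xori  r2, r1, 5  →  {r0:0, r1:10, r2:15, r3:1, r4:15}
[3] beq  r1, r0, L1  →  {r0:0, r1:10, r2:15, r3:1, r4:15}  ⟨branch fallthrough⟩
[4] or   r1, r4, r3  →  {r0:0, r1:15, r2:15, r3:1, r4:15}
[5] addi  r4, r4, 9  →  {r0:0, r1:15, r2:15, r3:1, r4:24}
[6] xori  r3, r4, 0  →  {r0:0, r1:15, r2:15, r3:24, r4:24}
[7] beq  r4, r3, L11  →  {r0:0, r1:15, r2:15, r3:24, r4:24}  ⟨branch taken⟩
[8] nor  r3, r4, r4  →  {r0:0, r1:15, r2:15, r3:65511, r4:24}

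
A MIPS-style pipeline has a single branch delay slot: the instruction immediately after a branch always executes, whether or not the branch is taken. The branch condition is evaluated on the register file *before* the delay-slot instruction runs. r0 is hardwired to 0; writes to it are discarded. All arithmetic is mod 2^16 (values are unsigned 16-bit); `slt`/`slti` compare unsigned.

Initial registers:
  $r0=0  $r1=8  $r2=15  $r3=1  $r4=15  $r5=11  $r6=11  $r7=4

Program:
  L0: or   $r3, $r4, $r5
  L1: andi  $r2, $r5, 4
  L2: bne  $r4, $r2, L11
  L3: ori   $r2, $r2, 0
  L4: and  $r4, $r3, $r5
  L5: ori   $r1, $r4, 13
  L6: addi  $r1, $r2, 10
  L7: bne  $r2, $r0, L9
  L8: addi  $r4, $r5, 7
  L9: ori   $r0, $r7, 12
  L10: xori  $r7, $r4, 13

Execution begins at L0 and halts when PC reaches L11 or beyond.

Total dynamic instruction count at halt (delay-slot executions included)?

  step pc=0: or   $r3, $r4, $r5  regs=(0,8,15,15,15,11,11,4)
  step pc=1: andi  $r2, $r5, 4  regs=(0,8,0,15,15,11,11,4)
  step pc=2: bne  $r4, $r2, L11  cond=T  regs=(0,8,0,15,15,11,11,4)
  step pc=3: ori   $r2, $r2, 0  regs=(0,8,0,15,15,11,11,4)

4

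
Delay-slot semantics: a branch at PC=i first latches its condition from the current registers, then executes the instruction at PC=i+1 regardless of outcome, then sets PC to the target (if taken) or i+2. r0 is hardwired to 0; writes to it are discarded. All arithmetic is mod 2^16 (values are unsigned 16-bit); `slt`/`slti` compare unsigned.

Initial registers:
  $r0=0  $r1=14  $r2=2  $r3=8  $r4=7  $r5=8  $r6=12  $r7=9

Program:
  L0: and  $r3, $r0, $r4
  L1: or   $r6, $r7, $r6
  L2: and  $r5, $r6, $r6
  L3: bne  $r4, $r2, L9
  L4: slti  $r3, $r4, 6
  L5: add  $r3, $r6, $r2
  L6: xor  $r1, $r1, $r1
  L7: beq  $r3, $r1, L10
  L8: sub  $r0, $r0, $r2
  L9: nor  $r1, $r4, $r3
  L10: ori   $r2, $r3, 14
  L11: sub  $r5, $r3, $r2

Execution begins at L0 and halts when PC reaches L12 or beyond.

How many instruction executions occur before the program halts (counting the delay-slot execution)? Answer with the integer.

#0 and  $r3, $r0, $r4 ; 0/14/2/0/7/8/12/9
#1 or   $r6, $r7, $r6 ; 0/14/2/0/7/8/13/9
#2 and  $r5, $r6, $r6 ; 0/14/2/0/7/13/13/9
#3 bne  $r4, $r2, L9 ; 0/14/2/0/7/13/13/9 ; →target
#4 slti  $r3, $r4, 6 ; 0/14/2/0/7/13/13/9
#9 nor  $r1, $r4, $r3 ; 0/65528/2/0/7/13/13/9
#10 ori   $r2, $r3, 14 ; 0/65528/14/0/7/13/13/9
#11 sub  $r5, $r3, $r2 ; 0/65528/14/0/7/65522/13/9

8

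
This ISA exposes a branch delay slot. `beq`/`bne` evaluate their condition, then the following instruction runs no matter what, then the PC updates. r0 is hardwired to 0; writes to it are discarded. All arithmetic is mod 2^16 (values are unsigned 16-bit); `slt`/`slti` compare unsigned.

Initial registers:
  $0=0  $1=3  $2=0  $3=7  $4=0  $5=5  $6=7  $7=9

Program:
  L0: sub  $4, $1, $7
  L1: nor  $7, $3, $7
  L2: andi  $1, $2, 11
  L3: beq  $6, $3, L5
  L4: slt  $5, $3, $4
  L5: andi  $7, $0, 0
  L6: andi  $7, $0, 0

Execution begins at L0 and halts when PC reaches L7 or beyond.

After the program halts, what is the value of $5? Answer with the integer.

1

  step pc=0: sub  $4, $1, $7  regs=(0,3,0,7,65530,5,7,9)
  step pc=1: nor  $7, $3, $7  regs=(0,3,0,7,65530,5,7,65520)
  step pc=2: andi  $1, $2, 11  regs=(0,0,0,7,65530,5,7,65520)
  step pc=3: beq  $6, $3, L5  cond=T  regs=(0,0,0,7,65530,5,7,65520)
  step pc=4: slt  $5, $3, $4  regs=(0,0,0,7,65530,1,7,65520)
  step pc=5: andi  $7, $0, 0  regs=(0,0,0,7,65530,1,7,0)
  step pc=6: andi  $7, $0, 0  regs=(0,0,0,7,65530,1,7,0)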